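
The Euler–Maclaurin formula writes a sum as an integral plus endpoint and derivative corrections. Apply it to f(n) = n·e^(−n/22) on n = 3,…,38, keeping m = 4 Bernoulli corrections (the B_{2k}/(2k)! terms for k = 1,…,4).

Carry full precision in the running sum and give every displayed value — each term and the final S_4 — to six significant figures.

S_4 ≈ 249.847

∫_3^38 x·e^(−x/22) dx evaluates to 245.234.
½[f(3) + f(38)] = ½[2.61758 + 6.75521] = 4.68639.
So far: 249.921.
k=1: B_{2}/(2)! × [f^{(1)}(38) − f^{(1)}(3)] = 1/12 × (-0.129286 − 0.753545) = -0.0735692.
After k=1: 249.847.
k=2: B_{4}/(4)! × [f^{(3)}(38) − f^{(3)}(3)] = −1/720 × (0.000467461 − 0.00516239) = 6.52073e-06.
After k=2: 249.847.
k=3: B_{6}/(6)! × [f^{(5)}(38) − f^{(5)}(3)] = 1/30240 × (2.48356e-06 − 1.81154e-05) = -5.16927e-10.
After k=3: 249.847.
k=4: B_{8}/(8)! × [f^{(7)}(38) − f^{(7)}(3)] = −1/1209600 × (8.26712e-09 − 5.28197e-08) = 3.68325e-14.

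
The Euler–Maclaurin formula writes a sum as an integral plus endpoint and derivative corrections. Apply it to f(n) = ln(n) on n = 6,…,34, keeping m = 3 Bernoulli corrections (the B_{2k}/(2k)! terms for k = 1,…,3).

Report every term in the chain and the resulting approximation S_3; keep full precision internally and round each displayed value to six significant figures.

S_3 ≈ 83.7933

Integral: ∫_6^34 ln(x) dx = 81.1457.
½[f(6) + f(34)] = ½[1.79176 + 3.52636] = 2.65906.
Running total after boundary: 83.8048.
Correction k=1: B_{2}/2! · (f^{(1)}(34) − f^{(1)}(6)) = 1/12 · (0.0294118 − 0.166667) = -0.0114379.
Running total after k=1: 83.7933.
Correction k=2: B_{4}/4! · (f^{(3)}(34) − f^{(3)}(6)) = −1/720 · (5.08854e-05 − 0.00925926) = 1.27894e-05.
Running total after k=2: 83.7933.
Correction k=3: B_{6}/6! · (f^{(5)}(34) − f^{(5)}(6)) = 1/30240 · (5.28222e-07 − 0.00308642) = -1.02047e-07.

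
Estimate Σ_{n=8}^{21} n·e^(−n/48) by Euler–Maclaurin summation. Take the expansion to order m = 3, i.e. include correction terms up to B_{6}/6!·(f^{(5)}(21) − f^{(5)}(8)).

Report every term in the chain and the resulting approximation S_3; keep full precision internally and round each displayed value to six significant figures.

S_3 ≈ 147.092

The integral term ∫_8^21 x·e^(−x/48) dx = 136.955.
Boundary: ½(f(8) + f(21)) = ½(6.77185 + 13.5586) = 10.1652.
So far: 147.120.
k=1: B_{2}/(2)! × [f^{(1)}(21) − f^{(1)}(8)] = 1/12 × (0.363177 − 0.705401) = -0.0285187.
Running total after k=1: 147.092.
k=2: B_{4}/(4)! × [f^{(3)}(21) − f^{(3)}(8)] = −1/720 × (0.000718088 − 0.00104096) = 4.48429e-07.
Running total after k=2: 147.092.
k=3: B_{6}/(6)! × [f^{(5)}(21) − f^{(5)}(8)] = 1/30240 × (5.54925e-07 − 7.70725e-07) = -7.13625e-12.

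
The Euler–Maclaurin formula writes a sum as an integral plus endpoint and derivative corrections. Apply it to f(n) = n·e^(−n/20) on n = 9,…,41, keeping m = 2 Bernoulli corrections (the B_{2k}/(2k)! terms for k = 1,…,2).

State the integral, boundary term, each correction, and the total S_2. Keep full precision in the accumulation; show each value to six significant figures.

S_2 ≈ 218.236

∫_9^41 x·e^(−x/20) dx evaluates to 212.768.
½[f(9) + f(41)] = ½[5.73865 + 5.27813] = 5.50839.
So far: 218.276.
Correction k=1: B_{2}/2! · (f^{(1)}(41) − f^{(1)}(9)) = 1/12 · (-0.135172 − 0.350695) = -0.0404889.
Running total after k=1: 218.236.
Correction k=2: B_{4}/4! · (f^{(3)}(41) − f^{(3)}(9)) = −1/720 · (0.000305745 − 0.00406488) = 5.22102e-06.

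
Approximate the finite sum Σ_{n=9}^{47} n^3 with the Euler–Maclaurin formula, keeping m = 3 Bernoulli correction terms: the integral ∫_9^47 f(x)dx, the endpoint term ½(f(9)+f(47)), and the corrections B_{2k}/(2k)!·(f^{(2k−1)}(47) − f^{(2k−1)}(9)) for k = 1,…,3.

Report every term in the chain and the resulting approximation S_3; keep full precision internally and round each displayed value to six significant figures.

∫_9^47 x^3 dx evaluates to 1.21828e+06.
½[f(9) + f(47)] = ½[729.000 + 103823] = 52276.0.
So far: 1.27056e+06.
Correction k=1: B_{2}/2! · (f^{(1)}(47) − f^{(1)}(9)) = 1/12 · (6627.00 − 243.000) = 532.000.
Running total after k=1: 1.27109e+06.
Correction k=2: B_{4}/4! · (f^{(3)}(47) − f^{(3)}(9)) = −1/720 · (6.00000 − 6.00000) = 0.00000.
Running total after k=2: 1.27109e+06.
Correction k=3: B_{6}/6! · (f^{(5)}(47) − f^{(5)}(9)) = 1/30240 · (0.00000 − 0.00000) = 0.00000.

S_3 ≈ 1.27109e+06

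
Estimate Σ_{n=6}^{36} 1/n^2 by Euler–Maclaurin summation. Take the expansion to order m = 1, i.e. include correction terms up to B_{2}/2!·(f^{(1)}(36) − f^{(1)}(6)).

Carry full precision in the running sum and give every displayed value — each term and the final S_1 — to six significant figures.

S_1 ≈ 0.153932

∫_6^36 1/x^2 dx evaluates to 0.138889.
Endpoint term: (f(6) + f(36))/2 = (0.0277778 + 0.000771605)/2 = 0.0142747.
Running total after boundary: 0.153164.
Order-1 term: 1/12 · (-4.28669e-05 − (-0.00925926)) = 0.000768033.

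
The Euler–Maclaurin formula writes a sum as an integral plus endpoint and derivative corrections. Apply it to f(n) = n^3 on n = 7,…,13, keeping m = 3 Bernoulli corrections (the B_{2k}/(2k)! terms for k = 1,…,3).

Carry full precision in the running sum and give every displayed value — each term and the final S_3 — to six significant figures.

S_3 ≈ 7840.00

∫_7^13 x^3 dx evaluates to 6540.00.
Endpoint term: (f(7) + f(13))/2 = (343.000 + 2197.00)/2 = 1270.00.
Running total after boundary: 7810.00.
k=1: B_{2}/(2)! × [f^{(1)}(13) − f^{(1)}(7)] = 1/12 × (507.000 − 147.000) = 30.0000.
Running total after k=1: 7840.00.
k=2: B_{4}/(4)! × [f^{(3)}(13) − f^{(3)}(7)] = −1/720 × (6.00000 − 6.00000) = 0.00000.
Running total after k=2: 7840.00.
k=3: B_{6}/(6)! × [f^{(5)}(13) − f^{(5)}(7)] = 1/30240 × (0.00000 − 0.00000) = 0.00000.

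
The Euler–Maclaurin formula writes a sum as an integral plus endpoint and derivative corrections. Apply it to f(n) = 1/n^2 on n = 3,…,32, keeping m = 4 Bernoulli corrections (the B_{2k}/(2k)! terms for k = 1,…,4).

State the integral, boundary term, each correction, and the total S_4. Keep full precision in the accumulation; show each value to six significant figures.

S_4 ≈ 0.364167

Integral: ∫_3^32 1/x^2 dx = 0.302083.
½[f(3) + f(32)] = ½[0.111111 + 0.000976562] = 0.0560438.
So far: 0.358127.
k=1: B_{2}/(2)! × [f^{(1)}(32) − f^{(1)}(3)] = 1/12 × (-6.10352e-05 − (-0.0740741)) = 0.00616775.
Partial sum through k=1: 0.364295.
k=2: B_{4}/(4)! × [f^{(3)}(32) − f^{(3)}(3)] = −1/720 × (-7.15256e-07 − (-0.0987654)) = -0.000137173.
Partial sum through k=2: 0.364158.
k=3: B_{6}/(6)! × [f^{(5)}(32) − f^{(5)}(3)] = 1/30240 × (-2.09548e-08 − (-0.329218)) = 1.08868e-05.
Partial sum through k=3: 0.364169.
k=4: B_{8}/(8)! × [f^{(7)}(32) − f^{(7)}(3)] = −1/1209600 × (-1.14596e-09 − (-2.04847)) = -1.69351e-06.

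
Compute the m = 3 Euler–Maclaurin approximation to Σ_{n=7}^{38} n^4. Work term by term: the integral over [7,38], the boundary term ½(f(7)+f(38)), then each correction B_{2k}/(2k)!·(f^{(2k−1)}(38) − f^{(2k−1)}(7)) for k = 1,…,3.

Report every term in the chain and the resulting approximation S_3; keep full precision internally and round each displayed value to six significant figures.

S_3 ≈ 1.69056e+07

Integral: ∫_7^38 x^4 dx = 1.58437e+07.
Endpoint term: (f(7) + f(38))/2 = (2401.00 + 2.08514e+06)/2 = 1.04377e+06.
Integral + boundary = 1.68874e+07.
k=1: B_{2}/(2)! × [f^{(1)}(38) − f^{(1)}(7)] = 1/12 × (219488 − 1372.00) = 18176.3.
After k=1: 1.69056e+07.
k=2: B_{4}/(4)! × [f^{(3)}(38) − f^{(3)}(7)] = −1/720 × (912.000 − 168.000) = -1.03333.
After k=2: 1.69056e+07.
k=3: B_{6}/(6)! × [f^{(5)}(38) − f^{(5)}(7)] = 1/30240 × (0.00000 − 0.00000) = 0.00000.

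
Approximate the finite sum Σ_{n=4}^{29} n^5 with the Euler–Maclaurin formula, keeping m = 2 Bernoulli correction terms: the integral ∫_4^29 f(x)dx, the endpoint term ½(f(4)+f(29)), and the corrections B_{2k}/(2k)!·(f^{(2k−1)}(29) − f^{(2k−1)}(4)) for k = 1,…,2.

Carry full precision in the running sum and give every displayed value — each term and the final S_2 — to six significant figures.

The integral term ∫_4^29 x^5 dx = 9.91365e+07.
½[f(4) + f(29)] = ½[1024.00 + 2.05111e+07] = 1.02561e+07.
So far: 1.09393e+08.
Correction k=1: B_{2}/2! · (f^{(1)}(29) − f^{(1)}(4)) = 1/12 · (3.53640e+06 − 1280.00) = 294594.
Partial sum through k=1: 1.09687e+08.
Correction k=2: B_{4}/4! · (f^{(3)}(29) − f^{(3)}(4)) = −1/720 · (50460.0 − 960.000) = -68.7500.

S_2 ≈ 1.09687e+08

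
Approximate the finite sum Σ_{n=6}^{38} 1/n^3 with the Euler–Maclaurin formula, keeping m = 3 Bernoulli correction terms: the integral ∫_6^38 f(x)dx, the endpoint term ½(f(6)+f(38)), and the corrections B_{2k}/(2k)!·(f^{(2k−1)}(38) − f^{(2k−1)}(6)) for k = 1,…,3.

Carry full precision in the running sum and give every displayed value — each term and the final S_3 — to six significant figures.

S_3 ≈ 0.0160576

∫_6^38 1/x^3 dx evaluates to 0.0135426.
½[f(6) + f(38)] = ½[0.00462963 + 1.82242e-05] = 0.00232393.
Integral + boundary = 0.0158666.
Correction k=1: B_{2}/2! · (f^{(1)}(38) − f^{(1)}(6)) = 1/12 · (-1.43876e-06 − (-0.00231481)) = 0.000192781.
Partial sum through k=1: 0.0160593.
Correction k=2: B_{4}/4! · (f^{(3)}(38) − f^{(3)}(6)) = −1/720 · (-1.99274e-08 − (-0.00128601)) = -1.78609e-06.
Partial sum through k=2: 0.0160576.
Correction k=3: B_{6}/6! · (f^{(5)}(38) − f^{(5)}(6)) = 1/30240 · (-5.79605e-10 − (-0.00150034)) = 4.96145e-08.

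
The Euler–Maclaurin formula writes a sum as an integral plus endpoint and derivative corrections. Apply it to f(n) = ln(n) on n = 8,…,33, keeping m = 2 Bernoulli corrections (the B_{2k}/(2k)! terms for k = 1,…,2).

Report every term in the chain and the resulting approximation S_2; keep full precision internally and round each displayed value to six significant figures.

The integral term ∫_8^33 ln(x) dx = 73.7492.
Boundary: ½(f(8) + f(33)) = ½(2.07944 + 3.49651) = 2.78797.
Running total after boundary: 76.5372.
Correction k=1: B_{2}/2! · (f^{(1)}(33) − f^{(1)}(8)) = 1/12 · (0.0303030 − 0.125000) = -0.00789141.
Partial sum through k=1: 76.5293.
Correction k=2: B_{4}/4! · (f^{(3)}(33) − f^{(3)}(8)) = −1/720 · (5.56529e-05 − 0.00390625) = 5.34805e-06.

S_2 ≈ 76.5293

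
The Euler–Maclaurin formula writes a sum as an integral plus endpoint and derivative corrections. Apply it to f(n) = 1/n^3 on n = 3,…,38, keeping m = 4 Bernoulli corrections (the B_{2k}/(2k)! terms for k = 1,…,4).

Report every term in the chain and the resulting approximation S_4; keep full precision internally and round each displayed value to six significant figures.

∫_3^38 1/x^3 dx evaluates to 0.0552093.
Boundary: ½(f(3) + f(38)) = ½(0.0370370 + 1.82242e-05) = 0.0185276.
Running total after boundary: 0.0737369.
Correction k=1: B_{2}/2! · (f^{(1)}(38) − f^{(1)}(3)) = 1/12 · (-1.43876e-06 − (-0.0370370)) = 0.00308630.
Partial sum through k=1: 0.0768232.
Correction k=2: B_{4}/4! · (f^{(3)}(38) − f^{(3)}(3)) = −1/720 · (-1.99274e-08 − (-0.0823045)) = -0.000114312.
Partial sum through k=2: 0.0767089.
Correction k=3: B_{6}/6! · (f^{(5)}(38) − f^{(5)}(3)) = 1/30240 · (-5.79605e-10 − (-0.384088)) = 1.27013e-05.
Partial sum through k=3: 0.0767216.
Correction k=4: B_{8}/8! · (f^{(7)}(38) − f^{(7)}(3)) = −1/1209600 · (-2.88999e-11 − (-3.07270)) = -2.54026e-06.

S_4 ≈ 0.0767191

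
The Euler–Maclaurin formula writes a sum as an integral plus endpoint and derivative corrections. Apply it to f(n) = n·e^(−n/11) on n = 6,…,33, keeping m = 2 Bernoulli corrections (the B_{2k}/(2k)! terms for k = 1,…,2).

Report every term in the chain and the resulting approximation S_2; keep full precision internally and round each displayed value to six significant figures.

Integral: ∫_6^33 x·e^(−x/11) dx = 84.2842.
Endpoint term: (f(6) + f(33))/2 = (3.47747 + 1.64297)/2 = 2.56022.
Integral + boundary = 86.8444.
Correction k=1: B_{2}/2! · (f^{(1)}(33) − f^{(1)}(6)) = 1/12 · (-0.0995741 − 0.263445) = -0.0302516.
Running total after k=1: 86.8142.
Correction k=2: B_{4}/4! · (f^{(3)}(33) − f^{(3)}(6)) = −1/720 · (0.00000 − 0.0117570) = 1.63292e-05.

S_2 ≈ 86.8142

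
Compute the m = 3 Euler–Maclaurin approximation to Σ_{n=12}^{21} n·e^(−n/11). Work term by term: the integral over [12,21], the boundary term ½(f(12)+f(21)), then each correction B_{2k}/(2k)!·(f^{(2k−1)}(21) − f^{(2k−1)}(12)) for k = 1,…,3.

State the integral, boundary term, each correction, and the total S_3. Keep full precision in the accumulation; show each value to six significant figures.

S_3 ≈ 36.3768

∫_12^21 x·e^(−x/11) dx evaluates to 32.8138.
Boundary: ½(f(12) + f(21)) = ½(4.03093 + 3.11252) = 3.57172.
Running total after boundary: 36.3855.
k=1: B_{2}/(2)! × [f^{(1)}(21) − f^{(1)}(12)] = 1/12 × (-0.134741 − (-0.0305374)) = -0.00868363.
Partial sum through k=1: 36.3768.
k=2: B_{4}/(4)! × [f^{(3)}(21) − f^{(3)}(12)] = −1/720 × (0.00133627 − 0.00529987) = 5.50500e-06.
Partial sum through k=2: 36.3768.
k=3: B_{6}/(6)! × [f^{(5)}(21) − f^{(5)}(12)] = 1/30240 × (3.12902e-05 − 8.96869e-05) = -1.93111e-09.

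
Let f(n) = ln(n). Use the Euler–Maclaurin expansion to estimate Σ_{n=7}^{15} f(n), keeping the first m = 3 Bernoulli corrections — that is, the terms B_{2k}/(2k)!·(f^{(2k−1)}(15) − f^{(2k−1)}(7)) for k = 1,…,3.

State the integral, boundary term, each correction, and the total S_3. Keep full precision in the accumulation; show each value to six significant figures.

S_3 ≈ 21.3200

Integral: ∫_7^15 ln(x) dx = 18.9994.
Boundary: ½(f(7) + f(15)) = ½(1.94591 + 2.70805) = 2.32698.
Running total after boundary: 21.3264.
Correction k=1: B_{2}/2! · (f^{(1)}(15) − f^{(1)}(7)) = 1/12 · (0.0666667 − 0.142857) = -0.00634921.
Partial sum through k=1: 21.3200.
Correction k=2: B_{4}/4! · (f^{(3)}(15) − f^{(3)}(7)) = −1/720 · (0.000592593 − 0.00583090) = 7.27543e-06.
Partial sum through k=2: 21.3200.
Correction k=3: B_{6}/6! · (f^{(5)}(15) − f^{(5)}(7)) = 1/30240 · (3.16049e-05 − 0.00142798) = -4.61763e-08.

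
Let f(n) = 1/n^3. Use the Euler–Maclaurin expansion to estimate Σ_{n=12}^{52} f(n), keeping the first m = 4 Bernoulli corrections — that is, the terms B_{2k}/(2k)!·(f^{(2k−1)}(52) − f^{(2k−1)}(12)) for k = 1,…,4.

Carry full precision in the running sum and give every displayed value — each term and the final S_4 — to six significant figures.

Integral: ∫_12^52 1/x^3 dx = 0.00328731.
Boundary: ½(f(12) + f(52)) = ½(0.000578704 + 7.11197e-06) = 0.000292908.
Running total after boundary: 0.00358022.
k=1: B_{2}/(2)! × [f^{(1)}(52) − f^{(1)}(12)] = 1/12 × (-4.10306e-07 − (-0.000144676)) = 1.20221e-05.
After k=1: 0.00359224.
k=2: B_{4}/(4)! × [f^{(3)}(52) − f^{(3)}(12)] = −1/720 × (-3.03481e-09 − (-2.00939e-05)) = -2.79039e-08.
After k=2: 0.00359221.
k=3: B_{6}/(6)! × [f^{(5)}(52) − f^{(5)}(12)] = 1/30240 × (-4.71383e-11 − (-5.86071e-06)) = 1.93805e-10.
After k=3: 0.00359221.
k=4: B_{8}/(8)! × [f^{(7)}(52) − f^{(7)}(12)] = −1/1209600 × (-1.25516e-12 − (-2.93036e-06)) = -2.42258e-12.

S_4 ≈ 0.00359221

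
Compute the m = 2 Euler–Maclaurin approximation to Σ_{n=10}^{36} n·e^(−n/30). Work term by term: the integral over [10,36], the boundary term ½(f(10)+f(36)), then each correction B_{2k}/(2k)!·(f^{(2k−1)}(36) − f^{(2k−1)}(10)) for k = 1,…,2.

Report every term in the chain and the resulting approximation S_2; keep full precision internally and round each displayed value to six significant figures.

S_2 ≈ 272.432

∫_10^36 x·e^(−x/30) dx evaluates to 263.473.
Endpoint term: (f(10) + f(36))/2 = (7.16531 + 10.8430)/2 = 9.00415.
So far: 272.477.
Correction k=1: B_{2}/2! · (f^{(1)}(36) − f^{(1)}(10)) = 1/12 · (-0.0602388 − 0.477688) = -0.0448272.
Partial sum through k=1: 272.432.
Correction k=2: B_{4}/4! · (f^{(3)}(36) − f^{(3)}(10)) = −1/720 · (0.000602388 − 0.00212306) = 2.11204e-06.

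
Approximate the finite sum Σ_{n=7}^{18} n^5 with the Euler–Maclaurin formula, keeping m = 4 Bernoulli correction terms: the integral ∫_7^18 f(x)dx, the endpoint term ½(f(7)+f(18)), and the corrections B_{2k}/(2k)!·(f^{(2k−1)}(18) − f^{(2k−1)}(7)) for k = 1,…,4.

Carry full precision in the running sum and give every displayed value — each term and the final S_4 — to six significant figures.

The integral term ∫_7^18 x^5 dx = 5.64910e+06.
Endpoint term: (f(7) + f(18))/2 = (16807.0 + 1.88957e+06)/2 = 953188.
So far: 6.60228e+06.
Correction k=1: B_{2}/2! · (f^{(1)}(18) − f^{(1)}(7)) = 1/12 · (524880 − 12005.0) = 42739.6.
After k=1: 6.64502e+06.
Correction k=2: B_{4}/4! · (f^{(3)}(18) − f^{(3)}(7)) = −1/720 · (19440.0 − 2940.00) = -22.9167.
After k=2: 6.64500e+06.
Correction k=3: B_{6}/6! · (f^{(5)}(18) − f^{(5)}(7)) = 1/30240 · (120.000 − 120.000) = 0.00000.
After k=3: 6.64500e+06.
Correction k=4: B_{8}/8! · (f^{(7)}(18) − f^{(7)}(7)) = −1/1209600 · (0.00000 − 0.00000) = 0.00000.

S_4 ≈ 6.64500e+06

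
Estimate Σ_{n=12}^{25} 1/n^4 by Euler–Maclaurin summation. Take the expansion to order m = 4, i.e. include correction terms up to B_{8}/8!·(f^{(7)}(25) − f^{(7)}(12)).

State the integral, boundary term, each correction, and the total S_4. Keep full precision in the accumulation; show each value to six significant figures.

S_4 ≈ 0.000198261

The integral term ∫_12^25 1/x^4 dx = 0.000171568.
Endpoint term: (f(12) + f(25))/2 = (4.82253e-05 + 2.56000e-06)/2 = 2.53927e-05.
Running total after boundary: 0.000196961.
Order-1 term: 1/12 · (-4.09600e-07 − (-1.60751e-05)) = 1.30546e-06.
Running total after k=1: 0.000198266.
Order-2 term: −1/720 · (-1.96608e-08 − (-3.34898e-06)) = -4.62405e-09.
Running total after k=2: 0.000198261.
Order-3 term: 1/30240 · (-1.76161e-09 − (-1.30238e-06)) = 4.30099e-11.
Running total after k=3: 0.000198261.
Order-4 term: −1/1209600 · (-2.53672e-10 − (-8.13988e-07)) = -6.72730e-13.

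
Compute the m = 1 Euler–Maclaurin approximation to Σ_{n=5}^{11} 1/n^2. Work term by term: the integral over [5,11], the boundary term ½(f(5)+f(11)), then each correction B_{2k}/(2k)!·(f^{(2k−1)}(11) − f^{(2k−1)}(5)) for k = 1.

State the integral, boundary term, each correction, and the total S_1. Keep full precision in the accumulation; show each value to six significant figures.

S_1 ≈ 0.134431

Integral: ∫_5^11 1/x^2 dx = 0.109091.
Boundary: ½(f(5) + f(11)) = ½(0.0400000 + 0.00826446) = 0.0241322.
So far: 0.133223.
Correction k=1: B_{2}/2! · (f^{(1)}(11) − f^{(1)}(5)) = 1/12 · (-0.00150263 − (-0.0160000)) = 0.00120811.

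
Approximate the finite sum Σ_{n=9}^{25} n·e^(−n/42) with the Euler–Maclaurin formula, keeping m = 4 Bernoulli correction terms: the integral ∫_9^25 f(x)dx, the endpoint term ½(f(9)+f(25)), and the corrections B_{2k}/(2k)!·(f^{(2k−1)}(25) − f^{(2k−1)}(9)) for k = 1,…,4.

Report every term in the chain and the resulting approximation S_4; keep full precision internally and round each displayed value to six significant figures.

∫_9^25 x·e^(−x/42) dx evaluates to 177.119.
½[f(9) + f(25)] = ½[7.26406 + 13.7858] = 10.5249.
So far: 187.644.
Order-1 term: 1/12 · (0.223198 − 0.634164) = -0.0342471.
After k=1: 187.609.
Order-2 term: −1/720 · (0.000751735 − 0.00127460) = 7.26205e-07.
After k=2: 187.609.
Order-3 term: 1/30240 · (7.80579e-07 − 1.24133e-06) = -1.52364e-11.
After k=3: 187.609.
Order-4 term: −1/1209600 · (6.43426e-10 − 9.97784e-10) = 2.92955e-16.

S_4 ≈ 187.609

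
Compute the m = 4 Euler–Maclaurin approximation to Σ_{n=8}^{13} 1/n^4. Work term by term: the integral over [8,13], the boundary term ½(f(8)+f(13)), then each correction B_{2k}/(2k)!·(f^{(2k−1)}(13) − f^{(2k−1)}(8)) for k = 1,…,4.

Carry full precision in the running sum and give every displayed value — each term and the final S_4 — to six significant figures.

S_4 ≈ 0.000648096

The integral term ∫_8^13 1/x^4 dx = 0.000499320.
Boundary: ½(f(8) + f(13)) = ½(0.000244141 + 3.50128e-05) = 0.000139577.
So far: 0.000638896.
k=1: B_{2}/(2)! × [f^{(1)}(13) − f^{(1)}(8)] = 1/12 × (-1.07732e-05 − (-0.000122070)) = 9.27476e-06.
Running total after k=1: 0.000648171.
k=2: B_{4}/(4)! × [f^{(3)}(13) − f^{(3)}(8)] = −1/720 × (-1.91240e-06 − (-5.72205e-05)) = -7.68168e-08.
Running total after k=2: 0.000648094.
k=3: B_{6}/(6)! × [f^{(5)}(13) − f^{(5)}(8)] = 1/30240 × (-6.33693e-07 − (-5.00679e-05)) = 1.63473e-09.
Running total after k=3: 0.000648096.
k=4: B_{8}/(8)! × [f^{(7)}(13) − f^{(7)}(8)] = −1/1209600 × (-3.37470e-07 − (-7.04080e-05)) = -5.79287e-11.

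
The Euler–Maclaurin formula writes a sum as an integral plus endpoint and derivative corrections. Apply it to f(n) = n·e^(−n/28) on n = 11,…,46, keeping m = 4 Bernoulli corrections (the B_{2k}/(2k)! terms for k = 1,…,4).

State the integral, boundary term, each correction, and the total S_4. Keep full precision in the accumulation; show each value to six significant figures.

Integral: ∫_11^46 x·e^(−x/28) dx = 336.457.
Endpoint term: (f(11) + f(46))/2 = (7.42638 + 8.89762)/2 = 8.16200.
So far: 344.619.
k=1: B_{2}/(2)! × [f^{(1)}(46) − f^{(1)}(11)] = 1/12 × (-0.124346 − 0.409897) = -0.0445203.
Partial sum through k=1: 344.574.
k=2: B_{4}/(4)! × [f^{(3)}(46) − f^{(3)}(11)] = −1/720 × (0.000334831 − 0.00224509) = 2.65313e-06.
Partial sum through k=2: 344.574.
k=3: B_{6}/(6)! × [f^{(5)}(46) − f^{(5)}(11)] = 1/30240 × (1.05646e-06 − 5.06039e-06) = -1.32405e-10.
Partial sum through k=3: 344.574.
k=4: B_{8}/(8)! × [f^{(7)}(46) − f^{(7)}(11)] = −1/1209600 × (2.15031e-09 − 9.25656e-09) = 5.87488e-15.

S_4 ≈ 344.574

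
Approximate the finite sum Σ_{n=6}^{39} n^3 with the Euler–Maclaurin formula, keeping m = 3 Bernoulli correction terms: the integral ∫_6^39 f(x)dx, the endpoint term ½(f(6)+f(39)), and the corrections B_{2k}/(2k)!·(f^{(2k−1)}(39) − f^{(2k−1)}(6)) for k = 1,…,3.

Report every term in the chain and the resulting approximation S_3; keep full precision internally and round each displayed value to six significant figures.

∫_6^39 x^3 dx evaluates to 578036.
Boundary: ½(f(6) + f(39)) = ½(216.000 + 59319.0) = 29767.5.
Integral + boundary = 607804.
k=1: B_{2}/(2)! × [f^{(1)}(39) − f^{(1)}(6)] = 1/12 × (4563.00 − 108.000) = 371.250.
After k=1: 608175.
k=2: B_{4}/(4)! × [f^{(3)}(39) − f^{(3)}(6)] = −1/720 × (6.00000 − 6.00000) = 0.00000.
After k=2: 608175.
k=3: B_{6}/(6)! × [f^{(5)}(39) − f^{(5)}(6)] = 1/30240 × (0.00000 − 0.00000) = 0.00000.

S_3 ≈ 608175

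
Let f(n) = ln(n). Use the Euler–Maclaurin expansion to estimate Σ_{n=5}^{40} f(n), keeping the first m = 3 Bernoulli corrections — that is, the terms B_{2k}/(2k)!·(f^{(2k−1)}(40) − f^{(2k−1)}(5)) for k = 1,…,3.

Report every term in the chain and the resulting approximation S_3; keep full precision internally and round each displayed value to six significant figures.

S_3 ≈ 107.143

Integral: ∫_5^40 ln(x) dx = 104.508.
Boundary: ½(f(5) + f(40)) = ½(1.60944 + 3.68888) = 2.64916.
Running total after boundary: 107.157.
Order-1 term: 1/12 · (0.0250000 − 0.200000) = -0.0145833.
Running total after k=1: 107.143.
Order-2 term: −1/720 · (3.12500e-05 − 0.0160000) = 2.21788e-05.
Running total after k=2: 107.143.
Order-3 term: 1/30240 · (2.34375e-07 − 0.00768000) = -2.53961e-07.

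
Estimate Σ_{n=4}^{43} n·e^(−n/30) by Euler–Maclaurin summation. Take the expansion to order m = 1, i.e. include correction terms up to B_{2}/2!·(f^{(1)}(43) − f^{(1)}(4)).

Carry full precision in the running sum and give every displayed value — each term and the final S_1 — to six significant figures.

Integral: ∫_4^43 x·e^(−x/30) dx = 370.334.
Endpoint term: (f(4) + f(43))/2 = (3.50069 + 10.2560)/2 = 6.87837.
Integral + boundary = 377.213.
Order-1 term: 1/12 · (-0.103355 − 0.758484) = -0.0718199.

S_1 ≈ 377.141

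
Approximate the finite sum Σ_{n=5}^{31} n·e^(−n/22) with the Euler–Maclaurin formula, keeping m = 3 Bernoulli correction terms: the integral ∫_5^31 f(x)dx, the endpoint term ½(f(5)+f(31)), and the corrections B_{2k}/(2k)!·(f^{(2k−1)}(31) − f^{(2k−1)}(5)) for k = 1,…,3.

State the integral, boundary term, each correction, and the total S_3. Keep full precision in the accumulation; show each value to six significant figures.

∫_5^31 x·e^(−x/22) dx evaluates to 188.312.
Boundary: ½(f(5) + f(31)) = ½(3.98352 + 7.57533) = 5.77942.
So far: 194.091.
k=1: B_{2}/(2)! × [f^{(1)}(31) − f^{(1)}(5)] = 1/12 × (-0.0999676 − 0.615634) = -0.0596335.
Partial sum through k=1: 194.032.
k=2: B_{4}/(4)! × [f^{(3)}(31) − f^{(3)}(5)] = −1/720 × (0.000803229 − 0.00456414) = 5.22348e-06.
Partial sum through k=2: 194.032.
k=3: B_{6}/(6)! × [f^{(5)}(31) − f^{(5)}(5)] = 1/30240 × (3.74588e-06 − 1.62320e-05) = -4.12902e-10.

S_3 ≈ 194.032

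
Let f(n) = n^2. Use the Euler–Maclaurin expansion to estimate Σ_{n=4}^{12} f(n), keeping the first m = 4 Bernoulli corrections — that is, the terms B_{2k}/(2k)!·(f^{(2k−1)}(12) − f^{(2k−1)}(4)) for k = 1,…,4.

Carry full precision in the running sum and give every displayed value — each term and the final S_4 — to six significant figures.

∫_4^12 x^2 dx evaluates to 554.667.
½[f(4) + f(12)] = ½[16.0000 + 144.000] = 80.0000.
Running total after boundary: 634.667.
k=1: B_{2}/(2)! × [f^{(1)}(12) − f^{(1)}(4)] = 1/12 × (24.0000 − 8.00000) = 1.33333.
Partial sum through k=1: 636.000.
k=2: B_{4}/(4)! × [f^{(3)}(12) − f^{(3)}(4)] = −1/720 × (0.00000 − 0.00000) = 0.00000.
Partial sum through k=2: 636.000.
k=3: B_{6}/(6)! × [f^{(5)}(12) − f^{(5)}(4)] = 1/30240 × (0.00000 − 0.00000) = 0.00000.
Partial sum through k=3: 636.000.
k=4: B_{8}/(8)! × [f^{(7)}(12) − f^{(7)}(4)] = −1/1209600 × (0.00000 − 0.00000) = 0.00000.

S_4 ≈ 636.000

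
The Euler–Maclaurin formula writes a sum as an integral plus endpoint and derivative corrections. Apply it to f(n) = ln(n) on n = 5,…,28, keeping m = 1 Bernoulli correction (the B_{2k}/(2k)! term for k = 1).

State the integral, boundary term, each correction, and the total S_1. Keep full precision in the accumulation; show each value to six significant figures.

The integral term ∫_5^28 ln(x) dx = 62.2545.
Boundary: ½(f(5) + f(28)) = ½(1.60944 + 3.33220) = 2.47082.
Running total after boundary: 64.7254.
k=1: B_{2}/(2)! × [f^{(1)}(28) − f^{(1)}(5)] = 1/12 × (0.0357143 − 0.200000) = -0.0136905.

S_1 ≈ 64.7117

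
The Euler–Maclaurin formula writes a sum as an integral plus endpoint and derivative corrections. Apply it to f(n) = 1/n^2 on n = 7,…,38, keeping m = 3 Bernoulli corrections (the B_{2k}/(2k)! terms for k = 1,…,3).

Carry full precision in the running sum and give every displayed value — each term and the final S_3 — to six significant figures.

Integral: ∫_7^38 1/x^2 dx = 0.116541.
½[f(7) + f(38)] = ½[0.0204082 + 0.000692521] = 0.0105503.
So far: 0.127092.
Order-1 term: 1/12 · (-3.64485e-05 − (-0.00583090)) = 0.000482871.
Partial sum through k=1: 0.127575.
Order-2 term: −1/720 · (-3.02896e-07 − (-0.00142798)) = -1.98288e-06.
Partial sum through k=2: 0.127573.
Order-3 term: 1/30240 · (-6.29285e-09 − (-0.000874271)) = 2.89109e-08.

S_3 ≈ 0.127573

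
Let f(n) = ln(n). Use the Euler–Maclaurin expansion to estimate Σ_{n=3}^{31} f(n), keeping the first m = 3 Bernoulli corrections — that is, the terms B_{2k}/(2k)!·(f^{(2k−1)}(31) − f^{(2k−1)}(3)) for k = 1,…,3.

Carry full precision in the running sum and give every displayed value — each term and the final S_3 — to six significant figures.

The integral term ∫_3^31 ln(x) dx = 75.1578.
Endpoint term: (f(3) + f(31))/2 = (1.09861 + 3.43399)/2 = 2.26630.
Running total after boundary: 77.4241.
Correction k=1: B_{2}/2! · (f^{(1)}(31) − f^{(1)}(3)) = 1/12 · (0.0322581 − 0.333333) = -0.0250896.
Partial sum through k=1: 77.3990.
Correction k=2: B_{4}/4! · (f^{(3)}(31) − f^{(3)}(3)) = −1/720 · (6.71344e-05 − 0.0740741) = 0.000102787.
Partial sum through k=2: 77.3991.
Correction k=3: B_{6}/6! · (f^{(5)}(31) − f^{(5)}(3)) = 1/30240 · (8.38306e-07 − 0.0987654) = -3.26602e-06.

S_3 ≈ 77.3991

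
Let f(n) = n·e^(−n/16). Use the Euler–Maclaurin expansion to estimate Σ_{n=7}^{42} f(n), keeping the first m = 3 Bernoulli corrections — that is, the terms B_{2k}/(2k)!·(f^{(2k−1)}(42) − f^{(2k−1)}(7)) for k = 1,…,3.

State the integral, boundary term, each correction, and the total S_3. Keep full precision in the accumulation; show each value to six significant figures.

S_3 ≈ 174.116

The integral term ∫_7^42 x·e^(−x/16) dx = 170.375.
½[f(7) + f(42)] = ½[4.51954 + 3.04247] = 3.78100.
Integral + boundary = 174.156.
Correction k=1: B_{2}/2! · (f^{(1)}(42) − f^{(1)}(7)) = 1/12 · (-0.117715 − 0.363177) = -0.0400743.
Running total after k=1: 174.115.
Correction k=2: B_{4}/4! · (f^{(3)}(42) − f^{(3)}(7)) = −1/720 · (0.000106113 − 0.00646279) = 8.82872e-06.
Running total after k=2: 174.116.
Correction k=3: B_{6}/6! · (f^{(5)}(42) − f^{(5)}(7)) = 1/30240 · (2.62519e-06 − 4.49489e-05) = -1.39959e-09.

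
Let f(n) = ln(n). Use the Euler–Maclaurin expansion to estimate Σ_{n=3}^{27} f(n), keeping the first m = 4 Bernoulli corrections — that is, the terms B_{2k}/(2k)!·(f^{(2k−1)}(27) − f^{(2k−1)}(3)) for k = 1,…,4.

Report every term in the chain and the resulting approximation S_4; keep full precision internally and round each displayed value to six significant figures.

S_4 ≈ 63.8644

Integral: ∫_3^27 ln(x) dx = 61.6918.
Endpoint term: (f(3) + f(27))/2 = (1.09861 + 3.29584)/2 = 2.19722.
So far: 63.8890.
Correction k=1: B_{2}/2! · (f^{(1)}(27) − f^{(1)}(3)) = 1/12 · (0.0370370 − 0.333333) = -0.0246914.
Partial sum through k=1: 63.8643.
Correction k=2: B_{4}/4! · (f^{(3)}(27) − f^{(3)}(3)) = −1/720 · (0.000101611 − 0.0740741) = 0.000102740.
Partial sum through k=2: 63.8644.
Correction k=3: B_{6}/6! · (f^{(5)}(27) − f^{(5)}(3)) = 1/30240 · (1.67260e-06 − 0.0987654) = -3.26600e-06.
Partial sum through k=3: 63.8644.
Correction k=4: B_{8}/8! · (f^{(7)}(27) − f^{(7)}(3)) = −1/1209600 · (6.88313e-08 − 0.329218) = 2.72171e-07.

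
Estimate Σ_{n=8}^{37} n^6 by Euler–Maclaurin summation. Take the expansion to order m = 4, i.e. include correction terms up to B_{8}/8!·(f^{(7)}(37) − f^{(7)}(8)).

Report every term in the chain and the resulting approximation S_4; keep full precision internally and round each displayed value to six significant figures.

S_4 ≈ 1.48790e+10

∫_8^37 x^6 dx evaluates to 1.35614e+10.
Boundary: ½(f(8) + f(37)) = ½(262144 + 2.56573e+09) = 1.28299e+09.
Integral + boundary = 1.48444e+10.
Order-1 term: 1/12 · (4.16064e+08 − 196608) = 3.46556e+07.
After k=1: 1.48790e+10.
Order-2 term: −1/720 · (6.07836e+06 − 61440.0) = -8356.83.
After k=2: 1.48790e+10.
Order-3 term: 1/30240 · (26640.0 − 5760.00) = 0.690476.
After k=3: 1.48790e+10.
Order-4 term: −1/1209600 · (0.00000 − 0.00000) = 0.00000.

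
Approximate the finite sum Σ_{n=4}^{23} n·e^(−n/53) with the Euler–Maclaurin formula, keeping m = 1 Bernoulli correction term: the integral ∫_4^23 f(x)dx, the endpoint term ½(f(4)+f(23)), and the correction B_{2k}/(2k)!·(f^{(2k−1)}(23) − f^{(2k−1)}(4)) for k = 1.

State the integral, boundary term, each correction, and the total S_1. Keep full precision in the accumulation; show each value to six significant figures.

S_1 ≈ 200.767

Integral: ∫_4^23 x·e^(−x/53) dx = 191.502.
Endpoint term: (f(4) + f(23))/2 = (3.70922 + 14.9025)/2 = 9.30588.
Integral + boundary = 200.808.
k=1: B_{2}/(2)! × [f^{(1)}(23) − f^{(1)}(4)] = 1/12 × (0.366757 − 0.857321) = -0.0408803.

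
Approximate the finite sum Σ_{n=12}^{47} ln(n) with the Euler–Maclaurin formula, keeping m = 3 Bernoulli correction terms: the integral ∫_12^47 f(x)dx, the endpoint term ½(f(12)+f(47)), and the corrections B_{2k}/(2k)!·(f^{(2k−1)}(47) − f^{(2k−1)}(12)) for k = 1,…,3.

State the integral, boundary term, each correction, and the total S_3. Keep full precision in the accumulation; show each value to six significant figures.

S_3 ≈ 119.300

∫_12^47 ln(x) dx evaluates to 116.138.
Boundary: ½(f(12) + f(47)) = ½(2.48491 + 3.85015) = 3.16753.
Running total after boundary: 119.306.
Order-1 term: 1/12 · (0.0212766 − 0.0833333) = -0.00517139.
Partial sum through k=1: 119.300.
Order-2 term: −1/720 · (1.92636e-05 − 0.00115741) = 1.58076e-06.
Partial sum through k=2: 119.300.
Order-3 term: 1/30240 · (1.04646e-07 − 9.64506e-05) = -3.18604e-09.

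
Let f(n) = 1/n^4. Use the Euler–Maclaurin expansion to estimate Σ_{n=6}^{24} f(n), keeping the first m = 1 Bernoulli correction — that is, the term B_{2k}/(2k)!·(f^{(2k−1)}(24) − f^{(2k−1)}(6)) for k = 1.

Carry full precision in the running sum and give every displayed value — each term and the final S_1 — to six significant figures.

Integral: ∫_6^24 1/x^4 dx = 0.00151910.
½[f(6) + f(24)] = ½[0.000771605 + 3.01408e-06] = 0.000387310.
Integral + boundary = 0.00190641.
Correction k=1: B_{2}/2! · (f^{(1)}(24) − f^{(1)}(6)) = 1/12 · (-5.02347e-07 − (-0.000514403)) = 4.28251e-05.

S_1 ≈ 0.00194923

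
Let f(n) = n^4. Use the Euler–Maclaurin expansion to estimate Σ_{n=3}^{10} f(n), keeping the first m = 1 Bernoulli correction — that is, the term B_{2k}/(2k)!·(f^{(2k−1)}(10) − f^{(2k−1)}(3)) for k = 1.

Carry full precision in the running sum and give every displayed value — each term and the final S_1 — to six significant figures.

S_1 ≈ 25316.2

∫_3^10 x^4 dx evaluates to 19951.4.
Endpoint term: (f(3) + f(10))/2 = (81.0000 + 10000.0)/2 = 5040.50.
Running total after boundary: 24991.9.
Correction k=1: B_{2}/2! · (f^{(1)}(10) − f^{(1)}(3)) = 1/12 · (4000.00 − 108.000) = 324.333.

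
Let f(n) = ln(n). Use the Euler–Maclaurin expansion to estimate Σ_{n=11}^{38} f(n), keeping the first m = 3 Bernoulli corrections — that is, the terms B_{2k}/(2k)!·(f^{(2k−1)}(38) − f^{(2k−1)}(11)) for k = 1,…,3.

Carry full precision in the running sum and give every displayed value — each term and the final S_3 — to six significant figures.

∫_11^38 ln(x) dx evaluates to 84.8514.
Endpoint term: (f(11) + f(38))/2 = (2.39790 + 3.63759)/2 = 3.01774.
Running total after boundary: 87.8692.
k=1: B_{2}/(2)! × [f^{(1)}(38) − f^{(1)}(11)] = 1/12 × (0.0263158 − 0.0909091) = -0.00538278.
Running total after k=1: 87.8638.
k=2: B_{4}/(4)! × [f^{(3)}(38) − f^{(3)}(11)] = −1/720 × (3.64485e-05 − 0.00150263) = 2.03636e-06.
Running total after k=2: 87.8638.
k=3: B_{6}/(6)! × [f^{(5)}(38) − f^{(5)}(11)] = 1/30240 × (3.02896e-07 − 0.000149021) = -4.91793e-09.

S_3 ≈ 87.8638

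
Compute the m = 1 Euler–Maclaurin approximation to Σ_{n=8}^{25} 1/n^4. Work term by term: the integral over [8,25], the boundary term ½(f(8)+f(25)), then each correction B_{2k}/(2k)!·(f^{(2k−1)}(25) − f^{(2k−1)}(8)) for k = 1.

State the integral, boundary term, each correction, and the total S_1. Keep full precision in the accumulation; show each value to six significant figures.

S_1 ≈ 0.000763197

The integral term ∫_8^25 1/x^4 dx = 0.000629708.
Boundary: ½(f(8) + f(25)) = ½(0.000244141 + 2.56000e-06) = 0.000123350.
So far: 0.000753059.
Order-1 term: 1/12 · (-4.09600e-07 − (-0.000122070)) = 1.01384e-05.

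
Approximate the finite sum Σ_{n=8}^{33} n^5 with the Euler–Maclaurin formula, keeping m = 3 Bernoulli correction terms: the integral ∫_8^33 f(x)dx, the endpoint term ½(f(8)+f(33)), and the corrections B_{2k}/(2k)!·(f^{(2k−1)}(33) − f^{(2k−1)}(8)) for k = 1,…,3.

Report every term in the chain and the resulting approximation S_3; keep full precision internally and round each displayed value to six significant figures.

S_3 ≈ 2.35277e+08

Integral: ∫_8^33 x^5 dx = 2.15201e+08.
Boundary: ½(f(8) + f(33)) = ½(32768.0 + 3.91354e+07) = 1.95841e+07.
Running total after boundary: 2.34785e+08.
k=1: B_{2}/(2)! × [f^{(1)}(33) − f^{(1)}(8)] = 1/12 × (5.92960e+06 − 20480.0) = 492427.
Partial sum through k=1: 2.35277e+08.
k=2: B_{4}/(4)! × [f^{(3)}(33) − f^{(3)}(8)] = −1/720 × (65340.0 − 3840.00) = -85.4167.
Partial sum through k=2: 2.35277e+08.
k=3: B_{6}/(6)! × [f^{(5)}(33) − f^{(5)}(8)] = 1/30240 × (120.000 − 120.000) = 0.00000.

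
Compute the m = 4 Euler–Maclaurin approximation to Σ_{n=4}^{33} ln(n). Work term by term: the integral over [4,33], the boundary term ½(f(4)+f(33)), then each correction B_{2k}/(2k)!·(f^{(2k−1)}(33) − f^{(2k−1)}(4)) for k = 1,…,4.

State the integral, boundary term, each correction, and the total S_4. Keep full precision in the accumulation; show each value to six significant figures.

S_4 ≈ 83.2627

∫_4^33 ln(x) dx evaluates to 80.8396.
½[f(4) + f(33)] = ½[1.38629 + 3.49651] = 2.44140.
Integral + boundary = 83.2810.
Order-1 term: 1/12 · (0.0303030 − 0.250000) = -0.0183081.
After k=1: 83.2627.
Order-2 term: −1/720 · (5.56529e-05 − 0.0312500) = 4.33255e-05.
After k=2: 83.2627.
Order-3 term: 1/30240 · (6.13256e-07 − 0.0234375) = -7.75029e-07.
After k=3: 83.2627.
Order-4 term: −1/1209600 · (1.68941e-08 − 0.0439453) = 3.63304e-08.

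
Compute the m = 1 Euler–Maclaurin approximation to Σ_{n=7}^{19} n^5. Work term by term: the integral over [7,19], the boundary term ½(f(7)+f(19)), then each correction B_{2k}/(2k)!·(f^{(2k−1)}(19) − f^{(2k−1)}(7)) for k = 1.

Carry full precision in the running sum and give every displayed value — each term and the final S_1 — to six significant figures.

Integral: ∫_7^19 x^5 dx = 7.82137e+06.
Endpoint term: (f(7) + f(19))/2 = (16807.0 + 2.47610e+06)/2 = 1.24645e+06.
So far: 9.06782e+06.
Order-1 term: 1/12 · (651605 − 12005.0) = 53300.0.

S_1 ≈ 9.12112e+06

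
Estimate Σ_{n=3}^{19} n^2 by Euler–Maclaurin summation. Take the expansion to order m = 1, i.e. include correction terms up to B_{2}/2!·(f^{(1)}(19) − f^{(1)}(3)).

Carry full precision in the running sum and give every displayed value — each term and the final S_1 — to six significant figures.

Integral: ∫_3^19 x^2 dx = 2277.33.
Endpoint term: (f(3) + f(19))/2 = (9.00000 + 361.000)/2 = 185.000.
Running total after boundary: 2462.33.
Correction k=1: B_{2}/2! · (f^{(1)}(19) − f^{(1)}(3)) = 1/12 · (38.0000 − 6.00000) = 2.66667.

S_1 ≈ 2465.00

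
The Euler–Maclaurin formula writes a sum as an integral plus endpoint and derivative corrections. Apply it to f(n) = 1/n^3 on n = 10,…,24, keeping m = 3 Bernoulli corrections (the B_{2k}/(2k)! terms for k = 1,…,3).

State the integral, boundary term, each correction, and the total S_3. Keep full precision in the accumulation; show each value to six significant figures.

S_3 ≈ 0.00469228

Integral: ∫_10^24 1/x^3 dx = 0.00413194.
Endpoint term: (f(10) + f(24))/2 = (0.00100000 + 7.23380e-05)/2 = 0.000536169.
So far: 0.00466811.
Correction k=1: B_{2}/2! · (f^{(1)}(24) − f^{(1)}(10)) = 1/12 · (-9.04225e-06 − (-0.000300000)) = 2.42465e-05.
Running total after k=1: 0.00469236.
Correction k=2: B_{4}/4! · (f^{(3)}(24) − f^{(3)}(10)) = −1/720 · (-3.13967e-07 − (-6.00000e-05)) = -8.28973e-08.
Running total after k=2: 0.00469228.
Correction k=3: B_{6}/6! · (f^{(5)}(24) − f^{(5)}(10)) = 1/30240 · (-2.28934e-08 − (-2.52000e-05)) = 8.32576e-10.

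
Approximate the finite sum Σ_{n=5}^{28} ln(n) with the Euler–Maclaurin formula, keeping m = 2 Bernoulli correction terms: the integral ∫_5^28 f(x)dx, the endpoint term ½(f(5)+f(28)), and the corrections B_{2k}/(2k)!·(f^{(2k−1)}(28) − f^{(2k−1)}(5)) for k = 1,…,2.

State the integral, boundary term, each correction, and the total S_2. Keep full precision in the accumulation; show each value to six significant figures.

∫_5^28 ln(x) dx evaluates to 62.2545.
Endpoint term: (f(5) + f(28))/2 = (1.60944 + 3.33220)/2 = 2.47082.
Running total after boundary: 64.7254.
Order-1 term: 1/12 · (0.0357143 − 0.200000) = -0.0136905.
Running total after k=1: 64.7117.
Order-2 term: −1/720 · (9.11079e-05 − 0.0160000) = 2.20957e-05.

S_2 ≈ 64.7117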